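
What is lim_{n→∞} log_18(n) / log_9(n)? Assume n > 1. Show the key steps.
lim = ln(9) / ln(18) = log_18(9)

Change of base: log_18(n) = ln n / ln 18 and log_9(n) = ln n / ln 9. The ratio is (ln n / ln 18) · (ln 9 / ln n) = ln 9 / ln 18, a constant independent of n. So the limit is ln 9 / ln 18 = log_18(9).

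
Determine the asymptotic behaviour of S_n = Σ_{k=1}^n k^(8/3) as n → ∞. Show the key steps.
S_n ~ (3/11) · n^(11/3)

Integral comparison: Σ_{k=1}^n k^(8/3) = ∫_0^n x^(8/3) dx + O(n^(8/3)). The integral is n^(1 + 8/3) / (1 + 8/3) = n^((8+3)/3) / ((8+3)/3) = (3/11) · n^(11/3).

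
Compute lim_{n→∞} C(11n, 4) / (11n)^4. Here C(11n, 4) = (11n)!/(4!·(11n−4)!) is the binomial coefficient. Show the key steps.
lim = 1/4! = 1/24

With N = 11n → ∞: C(N, 4) / N^4 = [N(N−1)…(N−3)] / (4! · N^4) = (1/4!) · 1 · (1 − 1/(11n)) · (1 − 2/(11n)) · (1 − 3/(11n)). Each factor → 1 as N → ∞, so the limit is 1/4! = 1/24.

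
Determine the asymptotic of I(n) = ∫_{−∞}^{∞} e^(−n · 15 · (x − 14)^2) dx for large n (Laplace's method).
I(n) = sqrt(π/(15n))

Here φ(x) = 15 · (x − 14)^2 has its unique minimum at x* = 14 with φ(x*) = 0 and φ''(x*) = 30. Laplace's method gives
  I(n) ~ e^(−n φ(x*)) · sqrt(2π / (n · φ''(x*))) = sqrt(2π / (30n)) = sqrt(π/(15n)).
This is exact: substituting u = (x − 14)·sqrt(15n) gives I(n) = (1/sqrt(15n)) ∫_{−∞}^{∞} e^(−u^2) du = sqrt(π/(15n)).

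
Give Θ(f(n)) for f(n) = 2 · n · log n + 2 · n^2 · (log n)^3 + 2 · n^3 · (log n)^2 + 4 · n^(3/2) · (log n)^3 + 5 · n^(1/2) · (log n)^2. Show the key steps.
f(n) ∈ Θ(n^3 · (log n)^2)

Compare the terms by growth order. For large n, n^a · (log n)^b dominates n^a' · (log n)^b' iff a > a', or (a = a' and b > b'). Ranking the 5 terms shows the dominant one is 2 · n^3 · (log n)^2. Hence f(n) ∈ Θ(n^3 · (log n)^2).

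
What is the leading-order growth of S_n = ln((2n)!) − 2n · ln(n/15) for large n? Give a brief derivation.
S_n ~ 2n · (ln 30 − 1) + O(ln n)

Stirling: ln((2n)!) = 2n ln(2n) − 2n + O(ln n).
  S_n = 2n ln(2n) − 2n − 2n ln(n/15) + O(ln n)
      = 2n ln(2n) − 2n ln n + 2n ln 15 − 2n + O(ln n)
      = 2n ln 2 + 2n ln 15 − 2n + O(ln n)
      = 2n (ln 30 − 1) + O(ln n).
Numerically ln(30) − 1 ≈ 2.4012.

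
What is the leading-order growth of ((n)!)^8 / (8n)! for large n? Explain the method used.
((n)!)^8/(8n)! ~ ((2π·n)^(7/2) / sqrt(8)) · 8^(−8·n)  →  0

Write N = n. Stirling: N! ~ sqrt(2π N)(N/e)^N and (8N)! ~ sqrt(2π·8N)·(8N/e)^(8N).
  (N!)^8/(8N)! ~ (2π N)^(8/2) (N/e)^(8N) / [sqrt(2π·8N) (8N/e)^(8N)]
     = (2π N)^(8/2) / sqrt(2π·8N) · (N/(8N))^(8N)
     = (2π N)^((8−1)/2) / sqrt(8) · 8^(−8N).
Since 8^8 > 1, the factor 8^(−8N) decays exponentially, so the ratio → 0. Substituting N = n gives the stated form.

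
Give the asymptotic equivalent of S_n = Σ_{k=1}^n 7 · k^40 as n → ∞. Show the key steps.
S_n ~ 7 · n^41 / 41

By integral comparison (Euler-Maclaurin), Σ_{k=1}^n 7 · k^40 = 7 · ∫_0^n x^40 dx + O(n^40) = 7 · n^41/41 + O(n^40). (Equivalently, Faulhaber's formula gives the same leading term.)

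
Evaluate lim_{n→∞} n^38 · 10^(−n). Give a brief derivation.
lim = 0

Exponentials with base > 1 dominate every fixed polynomial: for any fixed c, n^c / 10^n → 0 as n → ∞ (e.g. by the ratio test, or by writing 10^n = e^(n ln 10) and noting e^(n ln 10) / n^c → ∞). Hence n^38 · 10^(−n) = n^38 / 10^n → 0.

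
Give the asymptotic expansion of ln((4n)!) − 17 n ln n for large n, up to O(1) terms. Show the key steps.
ln((4n)!) − 17 n ln n = −13 n ln n + 4(ln 4 − 1) n + (1/2) ln(2π·4n) + O(1/n)

Stirling: ln((4n)!) = 4n ln(4n) − 4n + (1/2) ln(2π·4n) + O(1/n).
Expand 4n ln(4n) = 4n (ln n + ln 4) = 4n ln n + 4n ln 4.
Subtract 17n ln n: leading term is (4 − 17) n ln n = −13 n ln n. The next term is 4n ln 4 − 4n = 4(ln 4 − 1) n. Then the (1/2) ln(2π·4n) correction.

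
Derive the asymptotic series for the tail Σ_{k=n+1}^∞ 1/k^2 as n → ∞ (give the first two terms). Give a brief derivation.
Σ_{k>n} 1/k^2 = 1/(1 · n) − 1/(2 · n^2) + O(1/n^3)

Compare to the integral: ∫_{n}^∞ x^(−2) dx = [−x^(−1)/1]_{n}^∞ = 1/((2−1)·n). The Euler-Maclaurin correction adds −f(n)/2 = −1/(2·n^2). Euler-Maclaurin then gives
  Σ_{k>n} 1/k^2 = ∫_{n}^∞ dx/x^2 − 1/(2·n^2) + O(1/n^3).
(Equivalently this is ζ(2) − Σ_{k≤n} 1/k^2.)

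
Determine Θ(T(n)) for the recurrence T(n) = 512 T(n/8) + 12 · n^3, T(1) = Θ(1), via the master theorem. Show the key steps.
T(n) = Θ(n^3 log n)

log_8 512 = 3, and f(n) = 12 · n^3 = Θ(n^(log_8 512)). This is Case 2 of the master theorem: T(n) = Θ(f(n) · log n) = Θ(n^3 log n).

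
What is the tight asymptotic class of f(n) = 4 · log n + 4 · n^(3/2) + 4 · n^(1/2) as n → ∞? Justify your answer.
f(n) ∈ Θ(n^(3/2))

Compare the terms by growth order. For large n, n^a · (log n)^b dominates n^a' · (log n)^b' iff a > a', or (a = a' and b > b'). Ranking the 3 terms shows the dominant one is 4 · n^(3/2). Hence f(n) ∈ Θ(n^(3/2)).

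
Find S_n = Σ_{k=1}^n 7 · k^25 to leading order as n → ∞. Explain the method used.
S_n ~ 7 · n^26 / 26

By integral comparison (Euler-Maclaurin), Σ_{k=1}^n 7 · k^25 = 7 · ∫_0^n x^25 dx + O(n^25) = 7 · n^26/26 + O(n^25). (Equivalently, Faulhaber's formula gives the same leading term.)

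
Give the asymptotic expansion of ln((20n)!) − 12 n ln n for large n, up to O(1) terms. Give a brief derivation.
ln((20n)!) − 12 n ln n = 8 n ln n + 20(ln 20 − 1) n + (1/2) ln(2π·20n) + O(1/n)

Stirling: ln((20n)!) = 20n ln(20n) − 20n + (1/2) ln(2π·20n) + O(1/n).
Expand 20n ln(20n) = 20n (ln n + ln 20) = 20n ln n + 20n ln 20.
Subtract 12n ln n: leading term is (20 − 12) n ln n = 8 n ln n. The next term is 20n ln 20 − 20n = 20(ln 20 − 1) n. Then the (1/2) ln(2π·20n) correction.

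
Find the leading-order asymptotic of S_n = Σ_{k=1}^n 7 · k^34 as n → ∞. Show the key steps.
S_n ~ n^35 / 5

By integral comparison (Euler-Maclaurin), Σ_{k=1}^n 7 · k^34 = 7 · ∫_0^n x^34 dx + O(n^34) = 7 · n^35/35 = n^35 / 5 + O(n^34). (Equivalently, Faulhaber's formula gives the same leading term.)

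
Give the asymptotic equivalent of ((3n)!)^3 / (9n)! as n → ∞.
((3n)!)^3/(9n)! ~ ((2π·3n)^(2/2) / sqrt(3)) · 3^(−3·3n)  →  0

Write N = 3n. Stirling: N! ~ sqrt(2π N)(N/e)^N and (3N)! ~ sqrt(2π·3N)·(3N/e)^(3N).
  (N!)^3/(3N)! ~ (2π N)^(3/2) (N/e)^(3N) / [sqrt(2π·3N) (3N/e)^(3N)]
     = (2π N)^(3/2) / sqrt(2π·3N) · (N/(3N))^(3N)
     = (2π N)^((3−1)/2) / sqrt(3) · 3^(−3N).
Since 3^3 > 1, the factor 3^(−3N) decays exponentially, so the ratio → 0. Substituting N = 3n gives the stated form.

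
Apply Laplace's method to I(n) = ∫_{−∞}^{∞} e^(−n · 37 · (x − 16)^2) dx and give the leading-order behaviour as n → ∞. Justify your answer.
I(n) = sqrt(π/(37n))

Here φ(x) = 37 · (x − 16)^2 has its unique minimum at x* = 16 with φ(x*) = 0 and φ''(x*) = 74. Laplace's method gives
  I(n) ~ e^(−n φ(x*)) · sqrt(2π / (n · φ''(x*))) = sqrt(2π / (74n)) = sqrt(π/(37n)).
This is exact: substituting u = (x − 16)·sqrt(37n) gives I(n) = (1/sqrt(37n)) ∫_{−∞}^{∞} e^(−u^2) du = sqrt(π/(37n)).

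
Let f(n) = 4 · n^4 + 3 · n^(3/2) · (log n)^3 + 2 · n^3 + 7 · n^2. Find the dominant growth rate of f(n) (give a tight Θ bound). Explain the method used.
f(n) ∈ Θ(n^4)

Compare the terms by growth order. For large n, n^a · (log n)^b dominates n^a' · (log n)^b' iff a > a', or (a = a' and b > b'). Ranking the 4 terms shows the dominant one is 4 · n^4. Hence f(n) ∈ Θ(n^4).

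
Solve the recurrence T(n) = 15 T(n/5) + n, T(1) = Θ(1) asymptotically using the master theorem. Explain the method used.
T(n) = Θ(n^(log_5 15))

Master theorem: compare f(n) = n to n^(log_5 15) where log_5 15 ≈ 1.683. Since 1 < log_5 15, we have f(n) = O(n^(log_5 15 − ε)) for some ε > 0 — Case 1. Hence T(n) = Θ(n^(log_5 15)).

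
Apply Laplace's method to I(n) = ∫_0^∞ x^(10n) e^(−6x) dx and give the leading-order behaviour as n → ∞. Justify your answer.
I(n) ~ (sqrt(2π·10n) / 6) · (10n/(6e))^(10n)

Write the integrand as exp(10n ln x − 6x) and set f(x) = 10n ln x − 6x. Then f'(x) = 10n/x − 6 = 0 at x* = 10n/6, and f''(x*) = −10n/x*^2 = −6^2/(10n). Laplace's method (interior maximum) gives
  I(n) ~ e^(f(x*)) · sqrt(2π / |f''(x*)|)
        = exp(10n ln(10n/6) − 10n) · sqrt(2π · 10n / 6^2)
        = (10n/6)^(10n) e^(−10n) · sqrt(2π·10n) / 6
        = (sqrt(2π·10n) / 6) · (10n/(6e))^(10n).
This matches Γ(10n+1)/6^(10n+1) with Stirling applied to Γ.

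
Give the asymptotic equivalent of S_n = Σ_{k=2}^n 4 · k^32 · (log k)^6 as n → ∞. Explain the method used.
S_n ~ 4 · n^33 · (log n)^6 / 33

By integral comparison, S_n = ∫_1^n 4 · x^32 · (log x)^6 dx + O(n^32 · (log n)^6). For the integral, the leading term of ∫_1^n x^32 (log x)^6 dx is n^33/33 · (log n)^6 (by repeated integration by parts; each step lowers the log-exponent and produces a relatively O(1/log n) correction). Hence S_n ~ 4 · n^33 · (log n)^6 / 33.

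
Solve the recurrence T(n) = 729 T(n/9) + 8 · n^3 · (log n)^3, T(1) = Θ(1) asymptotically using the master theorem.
T(n) = Θ(n^3 · (log n)^4)

Here log_9 729 = 3 and f(n) = 8 · n^3 · (log n)^3 = Θ(n^(log_9 729) · (log n)^3). This is the extended Case 2 of the master theorem (f matches the critical exponent up to log factors), giving T(n) = Θ(n^(log_9 729) · (log n)^(3+1)) = Θ(n^3 · (log n)^4).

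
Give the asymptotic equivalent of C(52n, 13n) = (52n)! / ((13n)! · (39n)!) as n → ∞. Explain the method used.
C(52n, 13n) ~ (256/27)^(13n) · sqrt(2/(3π·13n))

Write N = 13n. Apply Stirling to each factorial:
  (4N)! ~ sqrt(2π·4N) · (4N/e)^(4N),
  N! ~ sqrt(2π N) · (N/e)^N,
  (3N)! ~ sqrt(2π·3N) · (3N/e)^(3N).
The exponential factors combine to (4N)^(4N) / (N^N · (3N)^(3N)) = 4^(4N)/3^(3N) = (4^4/3^3)^N = (256/27)^N.
The square-root prefactors combine to sqrt(2π·4N) / (sqrt(2π N)·sqrt(2π·3N)) = sqrt(4 / (2π·3·N)) = sqrt(2/(3π·13n)).
Substituting N = 13n: C(52n, 13n) ~ (256/27)^(13n) · sqrt(2/(3π·13n)).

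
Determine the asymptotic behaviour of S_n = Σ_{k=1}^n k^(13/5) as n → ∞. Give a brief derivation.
S_n ~ (5/18) · n^(18/5)

Integral comparison: Σ_{k=1}^n k^(13/5) = ∫_0^n x^(13/5) dx + O(n^(13/5)). The integral is n^(1 + 13/5) / (1 + 13/5) = n^((13+5)/5) / ((13+5)/5) = (5/18) · n^(18/5).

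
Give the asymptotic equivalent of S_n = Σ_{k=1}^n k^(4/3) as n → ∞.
S_n ~ (3/7) · n^(7/3)

Integral comparison: Σ_{k=1}^n k^(4/3) = ∫_0^n x^(4/3) dx + O(n^(4/3)). The integral is n^(1 + 4/3) / (1 + 4/3) = n^((4+3)/3) / ((4+3)/3) = (3/7) · n^(7/3).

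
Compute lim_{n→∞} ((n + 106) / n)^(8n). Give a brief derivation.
lim = e^848

Rewrite as (1 + 106/n)^(8n). By the standard limit (1 + x/n)^n → e^x, we have (1 + 106/n)^n → e^106, and raising to the 8th power gives e^848.
More precisely, ln[(1 + 106/n)^(8n)] = 8n · ln(1 + 106/n) = 8n · (106/n + O(1/n^2)) = 848 + O(1/n) → 848.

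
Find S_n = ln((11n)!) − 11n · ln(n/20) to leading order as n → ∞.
S_n ~ 11n · (ln 220 − 1) + O(ln n)

Stirling: ln((11n)!) = 11n ln(11n) − 11n + O(ln n).
  S_n = 11n ln(11n) − 11n − 11n ln(n/20) + O(ln n)
      = 11n ln(11n) − 11n ln n + 11n ln 20 − 11n + O(ln n)
      = 11n ln 11 + 11n ln 20 − 11n + O(ln n)
      = 11n (ln 220 − 1) + O(ln n).
Numerically ln(220) − 1 ≈ 4.3936.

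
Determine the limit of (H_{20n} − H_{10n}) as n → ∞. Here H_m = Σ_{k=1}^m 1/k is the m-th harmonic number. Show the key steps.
lim = ln(20/10) = ln 2

Euler-Maclaurin gives H_m = ln m + γ + 1/(2m) + O(1/m^2). The γ and O(1/m) terms cancel in the difference:
  H_{20n} − H_{10n} = ln(20n) − ln(10n) + O(1/n) = ln(20/10) + O(1/n).
Hence the limit is ln(20/10) = ln 2.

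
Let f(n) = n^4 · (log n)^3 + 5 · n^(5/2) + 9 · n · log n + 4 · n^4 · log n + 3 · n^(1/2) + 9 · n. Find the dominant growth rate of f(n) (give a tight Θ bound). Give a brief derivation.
f(n) ∈ Θ(n^4 · (log n)^3)

Compare the terms by growth order. For large n, n^a · (log n)^b dominates n^a' · (log n)^b' iff a > a', or (a = a' and b > b'). Ranking the 6 terms shows the dominant one is n^4 · (log n)^3. Hence f(n) ∈ Θ(n^4 · (log n)^3).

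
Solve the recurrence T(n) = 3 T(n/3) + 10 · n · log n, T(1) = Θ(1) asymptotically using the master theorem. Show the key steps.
T(n) = Θ(n · (log n)^2)

Here log_3 3 = 1 and f(n) = 10 · n · log n = Θ(n^(log_3 3) · (log n)^1). This is the extended Case 2 of the master theorem (f matches the critical exponent up to log factors), giving T(n) = Θ(n^(log_3 3) · (log n)^(1+1)) = Θ(n · (log n)^2).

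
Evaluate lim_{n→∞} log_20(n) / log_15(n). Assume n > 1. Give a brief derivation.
lim = ln(15) / ln(20) = log_20(15)

Change of base: log_20(n) = ln n / ln 20 and log_15(n) = ln n / ln 15. The ratio is (ln n / ln 20) · (ln 15 / ln n) = ln 15 / ln 20, a constant independent of n. So the limit is ln 15 / ln 20 = log_20(15).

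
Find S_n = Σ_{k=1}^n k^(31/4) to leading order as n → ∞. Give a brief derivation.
S_n ~ (4/35) · n^(35/4)

Integral comparison: Σ_{k=1}^n k^(31/4) = ∫_0^n x^(31/4) dx + O(n^(31/4)). The integral is n^(1 + 31/4) / (1 + 31/4) = n^((31+4)/4) / ((31+4)/4) = (4/35) · n^(35/4).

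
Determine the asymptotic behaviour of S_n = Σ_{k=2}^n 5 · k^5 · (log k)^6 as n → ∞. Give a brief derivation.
S_n ~ 5 · n^6 · (log n)^6 / 6

By integral comparison, S_n = ∫_1^n 5 · x^5 · (log x)^6 dx + O(n^5 · (log n)^6). For the integral, the leading term of ∫_1^n x^5 (log x)^6 dx is n^6/6 · (log n)^6 (by repeated integration by parts; each step lowers the log-exponent and produces a relatively O(1/log n) correction). Hence S_n ~ 5 · n^6 · (log n)^6 / 6.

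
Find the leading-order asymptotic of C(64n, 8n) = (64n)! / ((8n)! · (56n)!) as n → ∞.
C(64n, 8n) ~ (16777216/823543)^(8n) · sqrt(4/(7π·8n))

Write N = 8n. Apply Stirling to each factorial:
  (8N)! ~ sqrt(2π·8N) · (8N/e)^(8N),
  N! ~ sqrt(2π N) · (N/e)^N,
  (7N)! ~ sqrt(2π·7N) · (7N/e)^(7N).
The exponential factors combine to (8N)^(8N) / (N^N · (7N)^(7N)) = 8^(8N)/7^(7N) = (8^8/7^7)^N = (16777216/823543)^N.
The square-root prefactors combine to sqrt(2π·8N) / (sqrt(2π N)·sqrt(2π·7N)) = sqrt(8 / (2π·7·N)) = sqrt(4/(7π·8n)).
Substituting N = 8n: C(64n, 8n) ~ (16777216/823543)^(8n) · sqrt(4/(7π·8n)).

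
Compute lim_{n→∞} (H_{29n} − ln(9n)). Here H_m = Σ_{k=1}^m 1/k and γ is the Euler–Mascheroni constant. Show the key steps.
lim = ln(29/9) + γ

By Euler-Maclaurin, H_m = ln m + γ + O(1/m). So
  H_{29n} − ln(9n) = ln(29n) + γ − ln(9n) + O(1/n)
                       = ln(29/9) + γ + O(1/n).
Hence the limit is ln(29/9) + γ.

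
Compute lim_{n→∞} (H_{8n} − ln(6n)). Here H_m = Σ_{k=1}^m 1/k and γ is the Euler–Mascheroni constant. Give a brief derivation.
lim = ln(4/3) + γ

By Euler-Maclaurin, H_m = ln m + γ + O(1/m). So
  H_{8n} − ln(6n) = ln(8n) + γ − ln(6n) + O(1/n)
                       = ln(8/6) + γ + O(1/n).
Hence the limit is ln(8/6) + γ (= ln(4/3)).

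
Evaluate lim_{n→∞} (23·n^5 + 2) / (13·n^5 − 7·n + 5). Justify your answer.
lim = 23/13

For large n the leading n^5 terms dominate both numerator and denominator. Dividing top and bottom by n^5, every other term tends to 0, leaving 23/13.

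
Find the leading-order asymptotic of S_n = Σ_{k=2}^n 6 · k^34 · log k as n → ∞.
S_n ~ 6 · n^35 log n / 35 − 6 · n^35 / 1225

By integral comparison, S_n = ∫_1^n 6 · x^34 · log x dx + O(n^34 · log n). For the integral, ∫ x^34 log x dx = n^35 log n / 35 − n^35/1225 (integration by parts). Hence S_n ~ 6 · n^35 log n / 35 − 6 · n^35 / 1225.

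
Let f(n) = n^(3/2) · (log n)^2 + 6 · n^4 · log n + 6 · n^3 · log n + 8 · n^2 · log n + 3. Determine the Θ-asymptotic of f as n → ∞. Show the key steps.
f(n) ∈ Θ(n^4 · log n)

Compare the terms by growth order. For large n, n^a · (log n)^b dominates n^a' · (log n)^b' iff a > a', or (a = a' and b > b'). Ranking the 5 terms shows the dominant one is 6 · n^4 · log n. Hence f(n) ∈ Θ(n^4 · log n).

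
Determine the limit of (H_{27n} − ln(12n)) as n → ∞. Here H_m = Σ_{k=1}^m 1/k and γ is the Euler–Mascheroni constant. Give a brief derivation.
lim = ln(9/4) + γ

By Euler-Maclaurin, H_m = ln m + γ + O(1/m). So
  H_{27n} − ln(12n) = ln(27n) + γ − ln(12n) + O(1/n)
                       = ln(27/12) + γ + O(1/n).
Hence the limit is ln(27/12) + γ (= ln(9/4)).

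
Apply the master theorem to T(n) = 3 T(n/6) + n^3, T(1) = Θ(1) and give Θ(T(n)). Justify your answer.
T(n) = Θ(n^3)

log_6 3 ≈ 0.613. f(n) = n^3 dominates n^(log_6 3) since 3 > 0.613, and the regularity condition a·f(n/b) = 3·(n/6)^3 = (3/216)·n^3 ≤ c·f(n) holds with c = 3/216 ≈ 0.0139 < 1. So this is Case 3: T(n) = Θ(f(n)) = Θ(n^3).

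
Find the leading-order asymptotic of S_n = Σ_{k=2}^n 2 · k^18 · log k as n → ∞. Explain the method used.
S_n ~ 2 · n^19 log n / 19 − 2 · n^19 / 361

By integral comparison, S_n = ∫_1^n 2 · x^18 · log x dx + O(n^18 · log n). For the integral, ∫ x^18 log x dx = n^19 log n / 19 − n^19/361 (integration by parts). Hence S_n ~ 2 · n^19 log n / 19 − 2 · n^19 / 361.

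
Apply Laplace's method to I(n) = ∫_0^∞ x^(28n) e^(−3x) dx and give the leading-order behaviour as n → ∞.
I(n) ~ (sqrt(2π·28n) / 3) · (28n/(3e))^(28n)

Write the integrand as exp(28n ln x − 3x) and set f(x) = 28n ln x − 3x. Then f'(x) = 28n/x − 3 = 0 at x* = 28n/3, and f''(x*) = −28n/x*^2 = −3^2/(28n). Laplace's method (interior maximum) gives
  I(n) ~ e^(f(x*)) · sqrt(2π / |f''(x*)|)
        = exp(28n ln(28n/3) − 28n) · sqrt(2π · 28n / 3^2)
        = (28n/3)^(28n) e^(−28n) · sqrt(2π·28n) / 3
        = (sqrt(2π·28n) / 3) · (28n/(3e))^(28n).
This matches Γ(28n+1)/3^(28n+1) with Stirling applied to Γ.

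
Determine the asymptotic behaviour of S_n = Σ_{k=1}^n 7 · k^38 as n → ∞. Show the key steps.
S_n ~ 7 · n^39 / 39

By integral comparison (Euler-Maclaurin), Σ_{k=1}^n 7 · k^38 = 7 · ∫_0^n x^38 dx + O(n^38) = 7 · n^39/39 + O(n^38). (Equivalently, Faulhaber's formula gives the same leading term.)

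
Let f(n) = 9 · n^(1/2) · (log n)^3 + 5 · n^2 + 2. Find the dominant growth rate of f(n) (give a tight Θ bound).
f(n) ∈ Θ(n^2)

Compare the terms by growth order. For large n, n^a · (log n)^b dominates n^a' · (log n)^b' iff a > a', or (a = a' and b > b'). Ranking the 3 terms shows the dominant one is 5 · n^2. Hence f(n) ∈ Θ(n^2).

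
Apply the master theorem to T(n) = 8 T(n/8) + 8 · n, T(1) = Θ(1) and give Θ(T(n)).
T(n) = Θ(n log n)

log_8 8 = 1, and f(n) = 8 · n = Θ(n^(log_8 8)). This is Case 2 of the master theorem: T(n) = Θ(f(n) · log n) = Θ(n log n).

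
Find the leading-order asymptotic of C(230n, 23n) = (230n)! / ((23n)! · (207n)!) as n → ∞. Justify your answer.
C(230n, 23n) ~ (10000000000/387420489)^(23n) · sqrt(5/(9π·23n))

Write N = 23n. Apply Stirling to each factorial:
  (10N)! ~ sqrt(2π·10N) · (10N/e)^(10N),
  N! ~ sqrt(2π N) · (N/e)^N,
  (9N)! ~ sqrt(2π·9N) · (9N/e)^(9N).
The exponential factors combine to (10N)^(10N) / (N^N · (9N)^(9N)) = 10^(10N)/9^(9N) = (10^10/9^9)^N = (10000000000/387420489)^N.
The square-root prefactors combine to sqrt(2π·10N) / (sqrt(2π N)·sqrt(2π·9N)) = sqrt(10 / (2π·9·N)) = sqrt(5/(9π·23n)).
Substituting N = 23n: C(230n, 23n) ~ (10000000000/387420489)^(23n) · sqrt(5/(9π·23n)).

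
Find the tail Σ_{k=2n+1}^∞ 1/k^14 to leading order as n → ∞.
Σ_{k>2n} 1/k^14 ~ 1/(13 · (2n)^13)

Compare to the integral: ∫_{2n}^∞ x^(−14) dx = [−x^(−13)/13]_{2n}^∞ = 1/((14−1)·(2n)^13). Euler-Maclaurin then gives
  Σ_{k>2n} 1/k^14 = ∫_{2n}^∞ dx/x^14 − 1/(2·(2n)^14) + O(1/(2n)^15).
(Equivalently this is ζ(14) − Σ_{k≤2n} 1/k^14.)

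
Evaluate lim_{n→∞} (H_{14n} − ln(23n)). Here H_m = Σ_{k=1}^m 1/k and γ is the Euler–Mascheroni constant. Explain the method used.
lim = ln(14/23) + γ

By Euler-Maclaurin, H_m = ln m + γ + O(1/m). So
  H_{14n} − ln(23n) = ln(14n) + γ − ln(23n) + O(1/n)
                       = ln(14/23) + γ + O(1/n).
Hence the limit is ln(14/23) + γ.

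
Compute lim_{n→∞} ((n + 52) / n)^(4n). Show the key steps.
lim = e^208

Rewrite as (1 + 52/n)^(4n). By the standard limit (1 + x/n)^n → e^x, we have (1 + 52/n)^n → e^52, and raising to the 4th power gives e^208.
More precisely, ln[(1 + 52/n)^(4n)] = 4n · ln(1 + 52/n) = 4n · (52/n + O(1/n^2)) = 208 + O(1/n) → 208.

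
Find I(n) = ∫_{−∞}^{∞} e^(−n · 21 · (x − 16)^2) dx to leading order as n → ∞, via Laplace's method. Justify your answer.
I(n) = sqrt(π/(21n))

Here φ(x) = 21 · (x − 16)^2 has its unique minimum at x* = 16 with φ(x*) = 0 and φ''(x*) = 42. Laplace's method gives
  I(n) ~ e^(−n φ(x*)) · sqrt(2π / (n · φ''(x*))) = sqrt(2π / (42n)) = sqrt(π/(21n)).
This is exact: substituting u = (x − 16)·sqrt(21n) gives I(n) = (1/sqrt(21n)) ∫_{−∞}^{∞} e^(−u^2) du = sqrt(π/(21n)).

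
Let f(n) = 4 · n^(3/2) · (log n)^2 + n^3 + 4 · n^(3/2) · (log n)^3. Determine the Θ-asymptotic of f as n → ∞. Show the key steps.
f(n) ∈ Θ(n^3)

Compare the terms by growth order. For large n, n^a · (log n)^b dominates n^a' · (log n)^b' iff a > a', or (a = a' and b > b'). Ranking the 3 terms shows the dominant one is n^3. Hence f(n) ∈ Θ(n^3).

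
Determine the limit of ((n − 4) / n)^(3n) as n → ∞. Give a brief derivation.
lim = e^(−12)

Rewrite as (1 − 4/n)^(3n). By the standard limit (1 + x/n)^n → e^x, we have (1 − 4/n)^n → e^(−4), and raising to the 3rd power gives e^(−12).
More precisely, ln[(1 − 4/n)^(3n)] = 3n · ln(1 − 4/n) = 3n · (-4/n + O(1/n^2)) = -12 + O(1/n) → -12.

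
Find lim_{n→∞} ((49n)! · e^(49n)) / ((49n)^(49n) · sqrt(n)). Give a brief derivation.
lim = sqrt(2π·49)

Stirling: (49n)! ~ sqrt(2π·49n) · (49n/e)^(49n). Hence
  (49n)! · e^(49n) / (49n)^(49n) ~ sqrt(2π·49n).
Dividing by sqrt(n): sqrt(2π·49n) / sqrt(n) = sqrt(2π·49) · n^((1−1)/2), so the limit is sqrt(2π·49).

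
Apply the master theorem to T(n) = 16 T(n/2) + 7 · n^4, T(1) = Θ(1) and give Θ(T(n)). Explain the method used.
T(n) = Θ(n^4 log n)

log_2 16 = 4, and f(n) = 7 · n^4 = Θ(n^(log_2 16)). This is Case 2 of the master theorem: T(n) = Θ(f(n) · log n) = Θ(n^4 log n).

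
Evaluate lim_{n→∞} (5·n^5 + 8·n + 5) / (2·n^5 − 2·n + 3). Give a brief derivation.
lim = 5/2

For large n the leading n^5 terms dominate both numerator and denominator. Dividing top and bottom by n^5, every other term tends to 0, leaving 5/2.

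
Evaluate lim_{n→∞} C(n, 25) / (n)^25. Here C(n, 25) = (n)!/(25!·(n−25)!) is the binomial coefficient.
lim = 1/25! = 1/15511210043330985984000000

With N = n → ∞: C(N, 25) / N^25 = [N(N−1)…(N−24)] / (25! · N^25) = (1/25!) · 1 · (1 − 1/n) · … · (1 − 24/n). Each factor → 1 as N → ∞, so the limit is 1/25! = 1/15511210043330985984000000.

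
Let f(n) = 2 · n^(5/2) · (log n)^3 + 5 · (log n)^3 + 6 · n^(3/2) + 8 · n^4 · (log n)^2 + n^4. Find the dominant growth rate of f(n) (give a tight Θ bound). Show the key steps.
f(n) ∈ Θ(n^4 · (log n)^2)

Compare the terms by growth order. For large n, n^a · (log n)^b dominates n^a' · (log n)^b' iff a > a', or (a = a' and b > b'). Ranking the 5 terms shows the dominant one is 8 · n^4 · (log n)^2. Hence f(n) ∈ Θ(n^4 · (log n)^2).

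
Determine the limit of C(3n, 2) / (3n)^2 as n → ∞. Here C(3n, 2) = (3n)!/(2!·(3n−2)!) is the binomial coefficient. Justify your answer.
lim = 1/2! = 1/2

With N = 3n → ∞: C(N, 2) / N^2 = [N(N−1)…(N−1)] / (2! · N^2) = (1/2!) · 1 · (1 − 1/(3n)). Each factor → 1 as N → ∞, so the limit is 1/2! = 1/2.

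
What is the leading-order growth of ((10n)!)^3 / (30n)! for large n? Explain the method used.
((10n)!)^3/(30n)! ~ ((2π·10n)^(2/2) / sqrt(3)) · 3^(−3·10n)  →  0

Write N = 10n. Stirling: N! ~ sqrt(2π N)(N/e)^N and (3N)! ~ sqrt(2π·3N)·(3N/e)^(3N).
  (N!)^3/(3N)! ~ (2π N)^(3/2) (N/e)^(3N) / [sqrt(2π·3N) (3N/e)^(3N)]
     = (2π N)^(3/2) / sqrt(2π·3N) · (N/(3N))^(3N)
     = (2π N)^((3−1)/2) / sqrt(3) · 3^(−3N).
Since 3^3 > 1, the factor 3^(−3N) decays exponentially, so the ratio → 0. Substituting N = 10n gives the stated form.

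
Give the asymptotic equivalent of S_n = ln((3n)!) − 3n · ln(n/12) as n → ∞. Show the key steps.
S_n ~ 3n · (ln 36 − 1) + O(ln n)

Stirling: ln((3n)!) = 3n ln(3n) − 3n + O(ln n).
  S_n = 3n ln(3n) − 3n − 3n ln(n/12) + O(ln n)
      = 3n ln(3n) − 3n ln n + 3n ln 12 − 3n + O(ln n)
      = 3n ln 3 + 3n ln 12 − 3n + O(ln n)
      = 3n (ln 36 − 1) + O(ln n).
Numerically ln(36) − 1 ≈ 2.5835.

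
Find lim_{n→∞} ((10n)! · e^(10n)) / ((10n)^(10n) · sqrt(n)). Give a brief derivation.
lim = sqrt(2π·10)

Stirling: (10n)! ~ sqrt(2π·10n) · (10n/e)^(10n). Hence
  (10n)! · e^(10n) / (10n)^(10n) ~ sqrt(2π·10n).
Dividing by sqrt(n): sqrt(2π·10n) / sqrt(n) = sqrt(2π·10) · n^((1−1)/2), so the limit is sqrt(2π·10).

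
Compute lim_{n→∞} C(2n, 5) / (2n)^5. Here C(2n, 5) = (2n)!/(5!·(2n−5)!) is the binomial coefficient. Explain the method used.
lim = 1/5! = 1/120

With N = 2n → ∞: C(N, 5) / N^5 = [N(N−1)…(N−4)] / (5! · N^5) = (1/5!) · 1 · (1 − 1/(2n)) · (1 − 2/(2n)) · (1 − 3/(2n)) · (1 − 4/(2n)). Each factor → 1 as N → ∞, so the limit is 1/5! = 1/120.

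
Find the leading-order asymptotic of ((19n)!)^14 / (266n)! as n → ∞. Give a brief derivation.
((19n)!)^14/(266n)! ~ ((2π·19n)^(13/2) / sqrt(14)) · 14^(−14·19n)  →  0

Write N = 19n. Stirling: N! ~ sqrt(2π N)(N/e)^N and (14N)! ~ sqrt(2π·14N)·(14N/e)^(14N).
  (N!)^14/(14N)! ~ (2π N)^(14/2) (N/e)^(14N) / [sqrt(2π·14N) (14N/e)^(14N)]
     = (2π N)^(14/2) / sqrt(2π·14N) · (N/(14N))^(14N)
     = (2π N)^((14−1)/2) / sqrt(14) · 14^(−14N).
Since 14^14 > 1, the factor 14^(−14N) decays exponentially, so the ratio → 0. Substituting N = 19n gives the stated form.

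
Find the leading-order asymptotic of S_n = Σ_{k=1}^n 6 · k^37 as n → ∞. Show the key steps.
S_n ~ 3 · n^38 / 19

By integral comparison (Euler-Maclaurin), Σ_{k=1}^n 6 · k^37 = 6 · ∫_0^n x^37 dx + O(n^37) = 6 · n^38/38 = 3 · n^38 / 19 + O(n^37). (Equivalently, Faulhaber's formula gives the same leading term.)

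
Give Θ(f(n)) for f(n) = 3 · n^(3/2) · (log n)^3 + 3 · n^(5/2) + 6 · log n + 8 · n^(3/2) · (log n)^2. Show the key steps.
f(n) ∈ Θ(n^(5/2))

Compare the terms by growth order. For large n, n^a · (log n)^b dominates n^a' · (log n)^b' iff a > a', or (a = a' and b > b'). Ranking the 4 terms shows the dominant one is 3 · n^(5/2). Hence f(n) ∈ Θ(n^(5/2)).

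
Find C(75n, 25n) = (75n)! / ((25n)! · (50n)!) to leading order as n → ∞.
C(75n, 25n) ~ (27/4)^(25n) · sqrt(3/(4π·25n))

Write N = 25n. Apply Stirling to each factorial:
  (3N)! ~ sqrt(2π·3N) · (3N/e)^(3N),
  N! ~ sqrt(2π N) · (N/e)^N,
  (2N)! ~ sqrt(2π·2N) · (2N/e)^(2N).
The exponential factors combine to (3N)^(3N) / (N^N · (2N)^(2N)) = 3^(3N)/2^(2N) = (3^3/2^2)^N = (27/4)^N.
The square-root prefactors combine to sqrt(2π·3N) / (sqrt(2π N)·sqrt(2π·2N)) = sqrt(3 / (2π·2·N)) = sqrt(3/(4π·25n)).
Substituting N = 25n: C(75n, 25n) ~ (27/4)^(25n) · sqrt(3/(4π·25n)).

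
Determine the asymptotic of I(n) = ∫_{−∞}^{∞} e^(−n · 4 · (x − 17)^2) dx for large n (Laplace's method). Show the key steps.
I(n) = sqrt(π/(4n))

Here φ(x) = 4 · (x − 17)^2 has its unique minimum at x* = 17 with φ(x*) = 0 and φ''(x*) = 8. Laplace's method gives
  I(n) ~ e^(−n φ(x*)) · sqrt(2π / (n · φ''(x*))) = sqrt(2π / (8n)) = sqrt(π/(4n)).
This is exact: substituting u = (x − 17)·sqrt(4n) gives I(n) = (1/sqrt(4n)) ∫_{−∞}^{∞} e^(−u^2) du = sqrt(π/(4n)).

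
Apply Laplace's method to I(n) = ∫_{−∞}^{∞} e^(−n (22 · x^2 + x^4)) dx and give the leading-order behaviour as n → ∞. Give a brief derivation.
I(n) ~ sqrt(π/(22n))

φ(x) = 22 · x^2 + x^4 has its unique global minimum at x* = 0 (since φ'(x) = 44x + 4x^3 = 0 only at x = 0 for real x with both coefficients positive, and φ → ∞ as |x| → ∞). At x* = 0, φ(0) = 0 and φ''(0) = 44. Laplace's method then gives
  I(n) ~ sqrt(2π / (n · φ''(0))) · e^(−n φ(0)) = sqrt(2π / (44n)) = sqrt(π/(22n)).
The x^4 term contributes only at subleading order (an O(1/n) relative correction).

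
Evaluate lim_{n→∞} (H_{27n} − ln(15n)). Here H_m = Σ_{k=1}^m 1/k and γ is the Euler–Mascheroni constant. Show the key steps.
lim = ln(9/5) + γ

By Euler-Maclaurin, H_m = ln m + γ + O(1/m). So
  H_{27n} − ln(15n) = ln(27n) + γ − ln(15n) + O(1/n)
                       = ln(27/15) + γ + O(1/n).
Hence the limit is ln(27/15) + γ (= ln(9/5)).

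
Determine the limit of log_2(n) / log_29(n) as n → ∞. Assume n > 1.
lim = ln(29) / ln(2) = log_2(29)

Change of base: log_2(n) = ln n / ln 2 and log_29(n) = ln n / ln 29. The ratio is (ln n / ln 2) · (ln 29 / ln n) = ln 29 / ln 2, a constant independent of n. So the limit is ln 29 / ln 2 = log_2(29).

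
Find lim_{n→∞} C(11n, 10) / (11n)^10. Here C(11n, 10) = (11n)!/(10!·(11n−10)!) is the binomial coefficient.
lim = 1/10! = 1/3628800

With N = 11n → ∞: C(N, 10) / N^10 = [N(N−1)…(N−9)] / (10! · N^10) = (1/10!) · 1 · (1 − 1/(11n)) · … · (1 − 9/(11n)). Each factor → 1 as N → ∞, so the limit is 1/10! = 1/3628800.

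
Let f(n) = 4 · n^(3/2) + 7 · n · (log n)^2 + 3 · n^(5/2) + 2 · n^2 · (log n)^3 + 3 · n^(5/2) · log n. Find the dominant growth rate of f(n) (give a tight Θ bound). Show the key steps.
f(n) ∈ Θ(n^(5/2) · log n)

Compare the terms by growth order. For large n, n^a · (log n)^b dominates n^a' · (log n)^b' iff a > a', or (a = a' and b > b'). Ranking the 5 terms shows the dominant one is 3 · n^(5/2) · log n. Hence f(n) ∈ Θ(n^(5/2) · log n).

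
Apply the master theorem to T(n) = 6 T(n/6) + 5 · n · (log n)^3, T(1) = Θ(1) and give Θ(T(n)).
T(n) = Θ(n · (log n)^4)

Here log_6 6 = 1 and f(n) = 5 · n · (log n)^3 = Θ(n^(log_6 6) · (log n)^3). This is the extended Case 2 of the master theorem (f matches the critical exponent up to log factors), giving T(n) = Θ(n^(log_6 6) · (log n)^(3+1)) = Θ(n · (log n)^4).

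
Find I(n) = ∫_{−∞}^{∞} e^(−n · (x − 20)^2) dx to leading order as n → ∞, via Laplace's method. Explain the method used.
I(n) = sqrt(π/n)

Here φ(x) = (x − 20)^2 has its unique minimum at x* = 20 with φ(x*) = 0 and φ''(x*) = 2. Laplace's method gives
  I(n) ~ e^(−n φ(x*)) · sqrt(2π / (n · φ''(x*))) = sqrt(2π / (2n)) = sqrt(π/n).
This is exact: substituting u = (x − 20)·sqrt(n) gives I(n) = (1/sqrt(n)) ∫_{−∞}^{∞} e^(−u^2) du = sqrt(π/n).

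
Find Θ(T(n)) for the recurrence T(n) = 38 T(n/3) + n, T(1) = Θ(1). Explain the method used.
T(n) = Θ(n^(log_3 38))

Master theorem: compare f(n) = n to n^(log_3 38) where log_3 38 ≈ 3.311. Since 1 < log_3 38, we have f(n) = O(n^(log_3 38 − ε)) for some ε > 0 — Case 1. Hence T(n) = Θ(n^(log_3 38)).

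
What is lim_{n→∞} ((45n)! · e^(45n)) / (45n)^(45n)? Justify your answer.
lim = ∞

Stirling: (45n)! ~ sqrt(2π·45n) · (45n/e)^(45n). Hence
  (45n)! · e^(45n) / (45n)^(45n) ~ sqrt(2π·45n) = sqrt(2π·45) · sqrt(n) → ∞.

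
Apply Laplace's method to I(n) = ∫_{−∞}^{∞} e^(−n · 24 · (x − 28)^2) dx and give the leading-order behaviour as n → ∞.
I(n) = sqrt(π/(24n))

Here φ(x) = 24 · (x − 28)^2 has its unique minimum at x* = 28 with φ(x*) = 0 and φ''(x*) = 48. Laplace's method gives
  I(n) ~ e^(−n φ(x*)) · sqrt(2π / (n · φ''(x*))) = sqrt(2π / (48n)) = sqrt(π/(24n)).
This is exact: substituting u = (x − 28)·sqrt(24n) gives I(n) = (1/sqrt(24n)) ∫_{−∞}^{∞} e^(−u^2) du = sqrt(π/(24n)).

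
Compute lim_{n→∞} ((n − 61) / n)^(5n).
lim = e^(−305)

Rewrite as (1 − 61/n)^(5n). By the standard limit (1 + x/n)^n → e^x, we have (1 − 61/n)^n → e^(−61), and raising to the 5th power gives e^(−305).
More precisely, ln[(1 − 61/n)^(5n)] = 5n · ln(1 − 61/n) = 5n · (-61/n + O(1/n^2)) = -305 + O(1/n) → -305.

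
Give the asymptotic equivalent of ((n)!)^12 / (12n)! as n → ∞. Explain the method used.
((n)!)^12/(12n)! ~ ((2π·n)^(11/2) / sqrt(12)) · 12^(−12·n)  →  0

Write N = n. Stirling: N! ~ sqrt(2π N)(N/e)^N and (12N)! ~ sqrt(2π·12N)·(12N/e)^(12N).
  (N!)^12/(12N)! ~ (2π N)^(12/2) (N/e)^(12N) / [sqrt(2π·12N) (12N/e)^(12N)]
     = (2π N)^(12/2) / sqrt(2π·12N) · (N/(12N))^(12N)
     = (2π N)^((12−1)/2) / sqrt(12) · 12^(−12N).
Since 12^12 > 1, the factor 12^(−12N) decays exponentially, so the ratio → 0. Substituting N = n gives the stated form.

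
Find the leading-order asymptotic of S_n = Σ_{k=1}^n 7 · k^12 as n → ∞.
S_n ~ 7 · n^13 / 13

By integral comparison (Euler-Maclaurin), Σ_{k=1}^n 7 · k^12 = 7 · ∫_0^n x^12 dx + O(n^12) = 7 · n^13/13 + O(n^12). (Equivalently, Faulhaber's formula gives the same leading term.)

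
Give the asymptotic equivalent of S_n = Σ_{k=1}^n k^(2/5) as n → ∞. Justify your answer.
S_n ~ (5/7) · n^(7/5)

Integral comparison: Σ_{k=1}^n k^(2/5) = ∫_0^n x^(2/5) dx + O(n^(2/5)). The integral is n^(1 + 2/5) / (1 + 2/5) = n^((2+5)/5) / ((2+5)/5) = (5/7) · n^(7/5).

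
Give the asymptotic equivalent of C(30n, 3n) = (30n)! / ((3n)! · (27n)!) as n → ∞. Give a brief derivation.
C(30n, 3n) ~ (10000000000/387420489)^(3n) · sqrt(5/(9π·3n))

Write N = 3n. Apply Stirling to each factorial:
  (10N)! ~ sqrt(2π·10N) · (10N/e)^(10N),
  N! ~ sqrt(2π N) · (N/e)^N,
  (9N)! ~ sqrt(2π·9N) · (9N/e)^(9N).
The exponential factors combine to (10N)^(10N) / (N^N · (9N)^(9N)) = 10^(10N)/9^(9N) = (10^10/9^9)^N = (10000000000/387420489)^N.
The square-root prefactors combine to sqrt(2π·10N) / (sqrt(2π N)·sqrt(2π·9N)) = sqrt(10 / (2π·9·N)) = sqrt(5/(9π·3n)).
Substituting N = 3n: C(30n, 3n) ~ (10000000000/387420489)^(3n) · sqrt(5/(9π·3n)).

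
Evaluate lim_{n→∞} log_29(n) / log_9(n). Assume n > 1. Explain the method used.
lim = ln(9) / ln(29) = log_29(9)

Change of base: log_29(n) = ln n / ln 29 and log_9(n) = ln n / ln 9. The ratio is (ln n / ln 29) · (ln 9 / ln n) = ln 9 / ln 29, a constant independent of n. So the limit is ln 9 / ln 29 = log_29(9).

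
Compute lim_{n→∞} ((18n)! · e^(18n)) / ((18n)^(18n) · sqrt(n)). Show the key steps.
lim = sqrt(2π·18)

Stirling: (18n)! ~ sqrt(2π·18n) · (18n/e)^(18n). Hence
  (18n)! · e^(18n) / (18n)^(18n) ~ sqrt(2π·18n).
Dividing by sqrt(n): sqrt(2π·18n) / sqrt(n) = sqrt(2π·18) · n^((1−1)/2), so the limit is sqrt(2π·18).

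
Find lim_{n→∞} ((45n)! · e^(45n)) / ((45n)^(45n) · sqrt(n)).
lim = sqrt(2π·45)

Stirling: (45n)! ~ sqrt(2π·45n) · (45n/e)^(45n). Hence
  (45n)! · e^(45n) / (45n)^(45n) ~ sqrt(2π·45n).
Dividing by sqrt(n): sqrt(2π·45n) / sqrt(n) = sqrt(2π·45) · n^((1−1)/2), so the limit is sqrt(2π·45).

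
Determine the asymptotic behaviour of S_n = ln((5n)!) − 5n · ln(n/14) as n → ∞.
S_n ~ 5n · (ln 70 − 1) + O(ln n)

Stirling: ln((5n)!) = 5n ln(5n) − 5n + O(ln n).
  S_n = 5n ln(5n) − 5n − 5n ln(n/14) + O(ln n)
      = 5n ln(5n) − 5n ln n + 5n ln 14 − 5n + O(ln n)
      = 5n ln 5 + 5n ln 14 − 5n + O(ln n)
      = 5n (ln 70 − 1) + O(ln n).
Numerically ln(70) − 1 ≈ 3.2485.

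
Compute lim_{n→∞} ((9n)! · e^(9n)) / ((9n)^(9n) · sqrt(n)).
lim = sqrt(2π·9)

Stirling: (9n)! ~ sqrt(2π·9n) · (9n/e)^(9n). Hence
  (9n)! · e^(9n) / (9n)^(9n) ~ sqrt(2π·9n).
Dividing by sqrt(n): sqrt(2π·9n) / sqrt(n) = sqrt(2π·9) · n^((1−1)/2), so the limit is sqrt(2π·9).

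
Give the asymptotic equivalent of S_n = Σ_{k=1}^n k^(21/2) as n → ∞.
S_n ~ (2/23) · n^(23/2)

Integral comparison: Σ_{k=1}^n k^(21/2) = ∫_0^n x^(21/2) dx + O(n^(21/2)). The integral is n^(1 + 21/2) / (1 + 21/2) = n^((21+2)/2) / ((21+2)/2) = (2/23) · n^(23/2).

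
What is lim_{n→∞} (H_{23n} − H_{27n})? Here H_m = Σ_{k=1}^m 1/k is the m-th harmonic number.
lim = ln(23/27)

Euler-Maclaurin gives H_m = ln m + γ + 1/(2m) + O(1/m^2). The γ and O(1/m) terms cancel in the difference:
  H_{23n} − H_{27n} = ln(23n) − ln(27n) + O(1/n) = ln(23/27) + O(1/n).
Hence the limit is ln(23/27).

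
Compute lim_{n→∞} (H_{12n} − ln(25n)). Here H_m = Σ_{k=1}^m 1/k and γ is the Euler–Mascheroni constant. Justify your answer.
lim = ln(12/25) + γ

By Euler-Maclaurin, H_m = ln m + γ + O(1/m). So
  H_{12n} − ln(25n) = ln(12n) + γ − ln(25n) + O(1/n)
                       = ln(12/25) + γ + O(1/n).
Hence the limit is ln(12/25) + γ.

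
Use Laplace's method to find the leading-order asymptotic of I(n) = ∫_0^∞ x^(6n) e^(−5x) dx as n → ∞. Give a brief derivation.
I(n) ~ (sqrt(2π·6n) / 5) · (6n/(5e))^(6n)

Write the integrand as exp(6n ln x − 5x) and set f(x) = 6n ln x − 5x. Then f'(x) = 6n/x − 5 = 0 at x* = 6n/5, and f''(x*) = −6n/x*^2 = −5^2/(6n). Laplace's method (interior maximum) gives
  I(n) ~ e^(f(x*)) · sqrt(2π / |f''(x*)|)
        = exp(6n ln(6n/5) − 6n) · sqrt(2π · 6n / 5^2)
        = (6n/5)^(6n) e^(−6n) · sqrt(2π·6n) / 5
        = (sqrt(2π·6n) / 5) · (6n/(5e))^(6n).
This matches Γ(6n+1)/5^(6n+1) with Stirling applied to Γ.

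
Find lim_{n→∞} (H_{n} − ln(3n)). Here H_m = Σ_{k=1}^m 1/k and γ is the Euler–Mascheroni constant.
lim = −ln 3 + γ

By Euler-Maclaurin, H_m = ln m + γ + O(1/m). So
  H_{n} − ln(3n) = ln(n) + γ − ln(3n) + O(1/n)
                       = ln(1/3) + γ + O(1/n).
Hence the limit is ln(1/3) + γ.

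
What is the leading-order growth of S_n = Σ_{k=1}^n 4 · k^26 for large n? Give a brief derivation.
S_n ~ 4 · n^27 / 27

By integral comparison (Euler-Maclaurin), Σ_{k=1}^n 4 · k^26 = 4 · ∫_0^n x^26 dx + O(n^26) = 4 · n^27/27 + O(n^26). (Equivalently, Faulhaber's formula gives the same leading term.)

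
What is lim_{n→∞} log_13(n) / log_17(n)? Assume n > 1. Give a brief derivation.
lim = ln(17) / ln(13) = log_13(17)

Change of base: log_13(n) = ln n / ln 13 and log_17(n) = ln n / ln 17. The ratio is (ln n / ln 13) · (ln 17 / ln n) = ln 17 / ln 13, a constant independent of n. So the limit is ln 17 / ln 13 = log_13(17).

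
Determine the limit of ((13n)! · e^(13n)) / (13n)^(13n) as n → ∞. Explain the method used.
lim = ∞

Stirling: (13n)! ~ sqrt(2π·13n) · (13n/e)^(13n). Hence
  (13n)! · e^(13n) / (13n)^(13n) ~ sqrt(2π·13n) = sqrt(2π·13) · sqrt(n) → ∞.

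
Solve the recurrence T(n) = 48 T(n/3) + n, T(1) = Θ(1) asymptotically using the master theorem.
T(n) = Θ(n^(log_3 48))

Master theorem: compare f(n) = n to n^(log_3 48) where log_3 48 ≈ 3.524. Since 1 < log_3 48, we have f(n) = O(n^(log_3 48 − ε)) for some ε > 0 — Case 1. Hence T(n) = Θ(n^(log_3 48)).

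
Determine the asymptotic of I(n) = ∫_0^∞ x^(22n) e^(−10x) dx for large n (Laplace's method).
I(n) ~ (sqrt(2π·22n) / 10) · (22n/(10e))^(22n)

Write the integrand as exp(22n ln x − 10x) and set f(x) = 22n ln x − 10x. Then f'(x) = 22n/x − 10 = 0 at x* = 22n/10, and f''(x*) = −22n/x*^2 = −10^2/(22n). Laplace's method (interior maximum) gives
  I(n) ~ e^(f(x*)) · sqrt(2π / |f''(x*)|)
        = exp(22n ln(22n/10) − 22n) · sqrt(2π · 22n / 10^2)
        = (22n/10)^(22n) e^(−22n) · sqrt(2π·22n) / 10
        = (sqrt(2π·22n) / 10) · (22n/(10e))^(22n).
This matches Γ(22n+1)/10^(22n+1) with Stirling applied to Γ.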